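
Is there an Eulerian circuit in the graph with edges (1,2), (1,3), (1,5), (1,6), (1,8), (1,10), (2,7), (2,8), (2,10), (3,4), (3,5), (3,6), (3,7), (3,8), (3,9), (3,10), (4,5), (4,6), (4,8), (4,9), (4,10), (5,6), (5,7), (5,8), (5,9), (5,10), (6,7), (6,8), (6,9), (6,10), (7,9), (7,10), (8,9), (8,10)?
Yes (the graph is connected and all 10 vertices have even degree)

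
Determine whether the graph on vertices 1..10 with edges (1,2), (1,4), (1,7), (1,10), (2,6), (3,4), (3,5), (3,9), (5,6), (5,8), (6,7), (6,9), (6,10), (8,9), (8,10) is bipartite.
Yes. Partition: {1, 3, 6, 8}, {2, 4, 5, 7, 9, 10}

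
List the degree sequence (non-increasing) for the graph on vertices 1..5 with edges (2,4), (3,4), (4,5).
[3, 1, 1, 1, 0] (degrees: deg(1)=0, deg(2)=1, deg(3)=1, deg(4)=3, deg(5)=1)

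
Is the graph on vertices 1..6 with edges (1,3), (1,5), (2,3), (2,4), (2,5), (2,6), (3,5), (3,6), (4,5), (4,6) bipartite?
No (odd cycle of length 3: 3 -> 1 -> 5 -> 3)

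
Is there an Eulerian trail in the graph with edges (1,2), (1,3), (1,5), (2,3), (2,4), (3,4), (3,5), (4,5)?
No (4 vertices have odd degree: {1, 2, 4, 5}; Eulerian path requires 0 or 2)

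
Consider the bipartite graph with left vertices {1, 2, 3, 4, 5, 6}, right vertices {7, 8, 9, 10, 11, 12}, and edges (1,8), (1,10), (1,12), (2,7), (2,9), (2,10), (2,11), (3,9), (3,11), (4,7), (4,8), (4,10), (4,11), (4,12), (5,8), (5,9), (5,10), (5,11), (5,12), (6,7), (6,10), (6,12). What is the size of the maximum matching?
6 (matching: (1,12), (2,11), (3,9), (4,10), (5,8), (6,7); upper bound min(|L|,|R|) = min(6,6) = 6)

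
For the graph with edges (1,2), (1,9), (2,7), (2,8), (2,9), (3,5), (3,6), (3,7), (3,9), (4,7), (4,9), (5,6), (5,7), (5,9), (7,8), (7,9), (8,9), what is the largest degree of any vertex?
7 (attained at vertex 9)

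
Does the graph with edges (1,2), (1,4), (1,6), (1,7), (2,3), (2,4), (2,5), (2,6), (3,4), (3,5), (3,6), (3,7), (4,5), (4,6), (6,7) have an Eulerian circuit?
No (6 vertices have odd degree: {2, 3, 4, 5, 6, 7}; Eulerian circuit requires 0)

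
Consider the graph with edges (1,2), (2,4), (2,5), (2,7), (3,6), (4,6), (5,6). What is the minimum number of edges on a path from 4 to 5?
2 (path: 4 -> 2 -> 5, 2 edges)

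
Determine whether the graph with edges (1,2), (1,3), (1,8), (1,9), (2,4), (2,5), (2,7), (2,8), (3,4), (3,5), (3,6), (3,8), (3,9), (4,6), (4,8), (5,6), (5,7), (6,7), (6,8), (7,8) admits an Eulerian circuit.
No (2 vertices have odd degree: {2, 6}; Eulerian circuit requires 0)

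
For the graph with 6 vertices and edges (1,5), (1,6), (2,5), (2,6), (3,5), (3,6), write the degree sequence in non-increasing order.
[3, 3, 2, 2, 2, 0] (degrees: deg(1)=2, deg(2)=2, deg(3)=2, deg(4)=0, deg(5)=3, deg(6)=3)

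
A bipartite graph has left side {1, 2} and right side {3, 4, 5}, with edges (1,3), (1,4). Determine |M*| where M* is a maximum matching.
1 (matching: (1,4); upper bound min(|L|,|R|) = min(2,3) = 2)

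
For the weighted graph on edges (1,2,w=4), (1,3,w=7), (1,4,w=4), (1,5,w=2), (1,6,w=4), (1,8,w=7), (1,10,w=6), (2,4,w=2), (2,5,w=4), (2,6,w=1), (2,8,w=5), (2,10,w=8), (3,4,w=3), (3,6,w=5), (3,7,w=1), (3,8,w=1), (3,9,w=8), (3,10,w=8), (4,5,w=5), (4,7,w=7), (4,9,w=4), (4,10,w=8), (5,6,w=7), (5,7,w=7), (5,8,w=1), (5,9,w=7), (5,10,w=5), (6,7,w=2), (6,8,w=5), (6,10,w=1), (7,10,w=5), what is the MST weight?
15 (MST edges: (1,5,w=2), (2,4,w=2), (2,6,w=1), (3,7,w=1), (3,8,w=1), (4,9,w=4), (5,8,w=1), (6,7,w=2), (6,10,w=1); sum of weights 2 + 2 + 1 + 1 + 1 + 4 + 1 + 2 + 1 = 15)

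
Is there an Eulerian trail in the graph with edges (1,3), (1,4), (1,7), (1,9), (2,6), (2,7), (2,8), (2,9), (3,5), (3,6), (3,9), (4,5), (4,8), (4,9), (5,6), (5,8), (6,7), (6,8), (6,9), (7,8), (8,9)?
Yes — and in fact it has an Eulerian circuit (the graph is connected and all 9 vertices have even degree)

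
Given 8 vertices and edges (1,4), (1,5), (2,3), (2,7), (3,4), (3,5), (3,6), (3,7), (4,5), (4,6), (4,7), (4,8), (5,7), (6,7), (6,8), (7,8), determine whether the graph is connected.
Yes (BFS from 1 visits [1, 4, 5, 3, 6, 7, 8, 2] — all 8 vertices reached)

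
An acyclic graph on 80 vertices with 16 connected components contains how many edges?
64 (Each of the 16 component trees on V_i vertices has V_i - 1 edges; summing gives V - C = 80 - 16 = 64)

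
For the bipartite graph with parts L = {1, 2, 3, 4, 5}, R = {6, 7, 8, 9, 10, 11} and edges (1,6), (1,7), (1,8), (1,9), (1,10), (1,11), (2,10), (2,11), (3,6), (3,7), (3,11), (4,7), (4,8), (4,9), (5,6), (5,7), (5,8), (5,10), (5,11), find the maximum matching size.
5 (matching: (1,11), (2,10), (3,7), (4,9), (5,8); upper bound min(|L|,|R|) = min(5,6) = 5)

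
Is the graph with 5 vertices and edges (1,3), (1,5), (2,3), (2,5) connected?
No, it has 2 components: {1, 2, 3, 5}, {4}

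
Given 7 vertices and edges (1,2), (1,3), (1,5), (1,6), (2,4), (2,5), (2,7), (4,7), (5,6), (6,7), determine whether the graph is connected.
Yes (BFS from 1 visits [1, 2, 3, 5, 6, 4, 7] — all 7 vertices reached)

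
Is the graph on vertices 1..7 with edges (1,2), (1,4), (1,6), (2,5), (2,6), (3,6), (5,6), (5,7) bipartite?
No (odd cycle of length 3: 2 -> 1 -> 6 -> 2)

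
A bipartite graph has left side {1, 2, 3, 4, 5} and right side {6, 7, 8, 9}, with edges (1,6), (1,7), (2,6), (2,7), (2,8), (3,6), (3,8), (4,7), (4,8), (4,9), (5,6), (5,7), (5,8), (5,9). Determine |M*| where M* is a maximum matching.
4 (matching: (1,7), (2,8), (3,6), (4,9); upper bound min(|L|,|R|) = min(5,4) = 4)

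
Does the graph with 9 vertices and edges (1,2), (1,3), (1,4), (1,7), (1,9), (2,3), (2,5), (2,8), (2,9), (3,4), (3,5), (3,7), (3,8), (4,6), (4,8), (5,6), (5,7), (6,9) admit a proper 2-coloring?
No (odd cycle of length 3: 2 -> 1 -> 3 -> 2)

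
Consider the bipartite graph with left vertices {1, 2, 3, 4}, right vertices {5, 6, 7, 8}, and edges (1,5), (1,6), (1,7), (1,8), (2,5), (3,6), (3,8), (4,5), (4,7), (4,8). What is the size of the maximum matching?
4 (matching: (1,8), (2,5), (3,6), (4,7); upper bound min(|L|,|R|) = min(4,4) = 4)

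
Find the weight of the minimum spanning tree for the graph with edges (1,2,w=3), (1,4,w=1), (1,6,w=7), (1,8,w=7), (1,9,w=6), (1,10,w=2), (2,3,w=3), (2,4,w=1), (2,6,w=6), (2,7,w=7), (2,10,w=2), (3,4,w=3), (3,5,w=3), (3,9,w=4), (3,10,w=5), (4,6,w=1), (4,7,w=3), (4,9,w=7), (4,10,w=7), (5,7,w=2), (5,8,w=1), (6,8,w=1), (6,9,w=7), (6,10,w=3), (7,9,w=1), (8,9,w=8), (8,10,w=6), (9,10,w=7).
13 (MST edges: (1,4,w=1), (1,10,w=2), (2,3,w=3), (2,4,w=1), (4,6,w=1), (5,7,w=2), (5,8,w=1), (6,8,w=1), (7,9,w=1); sum of weights 1 + 2 + 3 + 1 + 1 + 2 + 1 + 1 + 1 = 13)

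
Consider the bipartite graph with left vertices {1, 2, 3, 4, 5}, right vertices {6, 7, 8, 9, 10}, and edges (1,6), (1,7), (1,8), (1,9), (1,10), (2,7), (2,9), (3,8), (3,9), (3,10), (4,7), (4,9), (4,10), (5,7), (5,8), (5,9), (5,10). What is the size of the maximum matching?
5 (matching: (1,6), (2,9), (3,8), (4,7), (5,10); upper bound min(|L|,|R|) = min(5,5) = 5)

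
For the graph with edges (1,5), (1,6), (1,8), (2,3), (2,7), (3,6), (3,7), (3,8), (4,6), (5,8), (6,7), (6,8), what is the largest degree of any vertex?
5 (attained at vertex 6)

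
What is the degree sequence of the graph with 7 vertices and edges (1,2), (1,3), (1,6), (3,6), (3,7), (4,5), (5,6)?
[3, 3, 3, 2, 1, 1, 1] (degrees: deg(1)=3, deg(2)=1, deg(3)=3, deg(4)=1, deg(5)=2, deg(6)=3, deg(7)=1)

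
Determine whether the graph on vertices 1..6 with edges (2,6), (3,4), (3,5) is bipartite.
Yes. Partition: {1, 2, 3}, {4, 5, 6}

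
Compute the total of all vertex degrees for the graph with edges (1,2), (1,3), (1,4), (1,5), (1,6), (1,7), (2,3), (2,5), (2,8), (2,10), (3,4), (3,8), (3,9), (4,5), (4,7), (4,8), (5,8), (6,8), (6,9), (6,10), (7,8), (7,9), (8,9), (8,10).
48 (handshake: sum of degrees = 2|E| = 2 x 24 = 48)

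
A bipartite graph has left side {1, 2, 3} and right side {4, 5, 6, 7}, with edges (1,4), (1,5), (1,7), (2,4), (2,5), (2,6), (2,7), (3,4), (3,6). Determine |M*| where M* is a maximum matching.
3 (matching: (1,7), (2,5), (3,6); upper bound min(|L|,|R|) = min(3,4) = 3)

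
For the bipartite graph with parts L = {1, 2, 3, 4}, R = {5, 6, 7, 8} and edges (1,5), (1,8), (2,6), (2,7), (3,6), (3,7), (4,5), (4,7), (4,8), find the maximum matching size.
4 (matching: (1,8), (2,7), (3,6), (4,5); upper bound min(|L|,|R|) = min(4,4) = 4)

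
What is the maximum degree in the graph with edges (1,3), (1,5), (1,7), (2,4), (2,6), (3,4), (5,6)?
3 (attained at vertex 1)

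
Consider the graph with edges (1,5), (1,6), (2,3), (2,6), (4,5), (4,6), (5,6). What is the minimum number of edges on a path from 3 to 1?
3 (path: 3 -> 2 -> 6 -> 1, 3 edges)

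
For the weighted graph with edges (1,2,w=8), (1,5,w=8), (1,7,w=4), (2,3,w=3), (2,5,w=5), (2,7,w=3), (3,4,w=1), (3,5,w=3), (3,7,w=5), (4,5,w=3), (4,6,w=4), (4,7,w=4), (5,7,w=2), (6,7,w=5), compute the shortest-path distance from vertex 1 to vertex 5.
6 (path: 1 -> 7 -> 5; weights 4 + 2 = 6)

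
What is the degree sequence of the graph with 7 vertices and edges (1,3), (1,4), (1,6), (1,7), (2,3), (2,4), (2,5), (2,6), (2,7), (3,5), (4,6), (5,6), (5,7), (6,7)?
[5, 5, 4, 4, 4, 3, 3] (degrees: deg(1)=4, deg(2)=5, deg(3)=3, deg(4)=3, deg(5)=4, deg(6)=5, deg(7)=4)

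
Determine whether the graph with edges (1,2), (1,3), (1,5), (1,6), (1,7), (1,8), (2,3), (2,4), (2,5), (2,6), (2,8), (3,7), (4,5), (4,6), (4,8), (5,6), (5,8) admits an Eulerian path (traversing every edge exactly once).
Yes (the graph is connected and exactly 2 vertices have odd degree: {3, 5}; any Eulerian path must start and end at those)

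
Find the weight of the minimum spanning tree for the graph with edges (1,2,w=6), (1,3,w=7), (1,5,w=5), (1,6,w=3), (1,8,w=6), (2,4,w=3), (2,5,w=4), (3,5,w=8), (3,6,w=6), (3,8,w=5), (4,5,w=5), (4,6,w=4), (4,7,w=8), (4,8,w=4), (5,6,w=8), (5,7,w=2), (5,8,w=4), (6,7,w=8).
25 (MST edges: (1,6,w=3), (2,4,w=3), (2,5,w=4), (3,8,w=5), (4,6,w=4), (4,8,w=4), (5,7,w=2); sum of weights 3 + 3 + 4 + 5 + 4 + 4 + 2 = 25)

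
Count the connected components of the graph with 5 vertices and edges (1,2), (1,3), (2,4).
2 (components: {1, 2, 3, 4}, {5})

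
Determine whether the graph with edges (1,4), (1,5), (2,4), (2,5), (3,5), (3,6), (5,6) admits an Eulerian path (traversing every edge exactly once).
Yes — and in fact it has an Eulerian circuit (the graph is connected and all 6 vertices have even degree)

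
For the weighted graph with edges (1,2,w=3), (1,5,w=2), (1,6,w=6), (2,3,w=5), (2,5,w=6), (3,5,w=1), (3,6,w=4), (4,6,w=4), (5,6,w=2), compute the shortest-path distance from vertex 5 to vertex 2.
5 (path: 5 -> 1 -> 2; weights 2 + 3 = 5)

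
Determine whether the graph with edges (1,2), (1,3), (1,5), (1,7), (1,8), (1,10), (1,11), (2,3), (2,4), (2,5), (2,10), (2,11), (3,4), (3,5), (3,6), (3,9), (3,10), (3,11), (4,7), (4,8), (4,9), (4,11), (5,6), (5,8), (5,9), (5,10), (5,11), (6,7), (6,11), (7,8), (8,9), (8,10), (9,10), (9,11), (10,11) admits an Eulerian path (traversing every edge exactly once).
Yes (the graph is connected and exactly 2 vertices have odd degree: {1, 10}; any Eulerian path must start and end at those)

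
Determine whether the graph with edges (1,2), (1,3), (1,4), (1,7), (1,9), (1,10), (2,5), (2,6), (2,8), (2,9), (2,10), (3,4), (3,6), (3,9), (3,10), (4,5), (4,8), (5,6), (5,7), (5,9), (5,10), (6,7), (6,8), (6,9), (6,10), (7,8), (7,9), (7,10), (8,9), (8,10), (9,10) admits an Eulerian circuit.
No (2 vertices have odd degree: {3, 6}; Eulerian circuit requires 0)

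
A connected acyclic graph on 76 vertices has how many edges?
75 (A tree on V vertices has V - 1 edges, so 76 - 1 = 75)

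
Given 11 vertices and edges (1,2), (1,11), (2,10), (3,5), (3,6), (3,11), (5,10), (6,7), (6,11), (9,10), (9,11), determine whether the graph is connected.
No, it has 3 components: {1, 2, 3, 5, 6, 7, 9, 10, 11}, {4}, {8}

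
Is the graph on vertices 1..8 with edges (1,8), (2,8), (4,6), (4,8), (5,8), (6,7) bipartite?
Yes. Partition: {1, 2, 3, 4, 5, 7}, {6, 8}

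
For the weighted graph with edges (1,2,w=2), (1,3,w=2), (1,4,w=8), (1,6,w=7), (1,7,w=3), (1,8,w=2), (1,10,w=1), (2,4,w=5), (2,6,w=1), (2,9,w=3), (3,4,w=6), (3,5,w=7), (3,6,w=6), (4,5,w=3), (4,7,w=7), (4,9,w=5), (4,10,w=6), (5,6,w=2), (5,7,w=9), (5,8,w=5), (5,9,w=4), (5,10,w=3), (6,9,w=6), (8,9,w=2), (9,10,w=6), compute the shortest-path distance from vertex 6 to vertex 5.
2 (path: 6 -> 5; weights 2 = 2)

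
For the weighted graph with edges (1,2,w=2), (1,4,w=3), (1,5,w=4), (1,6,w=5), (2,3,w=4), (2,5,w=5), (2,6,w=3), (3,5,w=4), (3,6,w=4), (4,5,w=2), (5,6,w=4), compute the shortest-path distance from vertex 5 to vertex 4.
2 (path: 5 -> 4; weights 2 = 2)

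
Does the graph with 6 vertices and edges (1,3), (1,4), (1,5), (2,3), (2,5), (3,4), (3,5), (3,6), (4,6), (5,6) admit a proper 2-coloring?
No (odd cycle of length 3: 4 -> 1 -> 3 -> 4)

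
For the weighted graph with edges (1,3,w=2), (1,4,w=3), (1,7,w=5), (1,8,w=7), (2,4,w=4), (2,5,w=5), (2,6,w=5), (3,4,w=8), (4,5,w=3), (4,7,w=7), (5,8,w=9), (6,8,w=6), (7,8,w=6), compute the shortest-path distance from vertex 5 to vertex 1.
6 (path: 5 -> 4 -> 1; weights 3 + 3 = 6)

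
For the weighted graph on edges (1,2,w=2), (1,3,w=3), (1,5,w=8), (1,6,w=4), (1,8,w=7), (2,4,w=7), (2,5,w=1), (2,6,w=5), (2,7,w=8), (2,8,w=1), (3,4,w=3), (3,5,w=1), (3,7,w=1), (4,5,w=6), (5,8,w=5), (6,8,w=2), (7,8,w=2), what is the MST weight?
11 (MST edges: (1,2,w=2), (2,5,w=1), (2,8,w=1), (3,4,w=3), (3,5,w=1), (3,7,w=1), (6,8,w=2); sum of weights 2 + 1 + 1 + 3 + 1 + 1 + 2 = 11)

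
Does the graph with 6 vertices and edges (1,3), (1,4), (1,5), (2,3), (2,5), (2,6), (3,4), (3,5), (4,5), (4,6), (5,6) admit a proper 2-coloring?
No (odd cycle of length 3: 4 -> 1 -> 5 -> 4)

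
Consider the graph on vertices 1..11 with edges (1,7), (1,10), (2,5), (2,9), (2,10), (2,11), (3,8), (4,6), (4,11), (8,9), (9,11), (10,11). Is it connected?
Yes (BFS from 1 visits [1, 7, 10, 2, 11, 5, 9, 4, 8, 6, 3] — all 11 vertices reached)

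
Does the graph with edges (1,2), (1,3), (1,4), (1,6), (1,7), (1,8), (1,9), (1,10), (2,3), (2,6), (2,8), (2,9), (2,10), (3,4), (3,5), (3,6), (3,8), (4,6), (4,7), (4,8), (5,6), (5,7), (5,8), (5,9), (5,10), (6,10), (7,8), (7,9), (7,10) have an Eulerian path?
Yes (the graph is connected and exactly 2 vertices have odd degree: {4, 10}; any Eulerian path must start and end at those)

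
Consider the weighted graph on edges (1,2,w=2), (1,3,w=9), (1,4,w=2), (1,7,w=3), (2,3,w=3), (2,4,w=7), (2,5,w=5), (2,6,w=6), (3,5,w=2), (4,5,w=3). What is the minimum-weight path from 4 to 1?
2 (path: 4 -> 1; weights 2 = 2)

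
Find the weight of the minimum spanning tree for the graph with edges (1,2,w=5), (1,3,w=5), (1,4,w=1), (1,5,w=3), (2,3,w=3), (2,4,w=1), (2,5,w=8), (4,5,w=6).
8 (MST edges: (1,4,w=1), (1,5,w=3), (2,3,w=3), (2,4,w=1); sum of weights 1 + 3 + 3 + 1 = 8)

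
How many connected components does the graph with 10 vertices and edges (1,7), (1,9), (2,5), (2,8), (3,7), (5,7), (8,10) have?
3 (components: {1, 2, 3, 5, 7, 8, 9, 10}, {4}, {6})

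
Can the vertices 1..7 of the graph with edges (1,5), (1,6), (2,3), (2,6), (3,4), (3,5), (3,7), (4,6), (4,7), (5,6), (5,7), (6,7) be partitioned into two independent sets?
No (odd cycle of length 3: 6 -> 1 -> 5 -> 6)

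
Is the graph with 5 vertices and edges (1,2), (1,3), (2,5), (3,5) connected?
No, it has 2 components: {1, 2, 3, 5}, {4}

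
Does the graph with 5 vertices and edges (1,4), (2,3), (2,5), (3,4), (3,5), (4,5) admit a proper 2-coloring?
No (odd cycle of length 3: 5 -> 4 -> 3 -> 5)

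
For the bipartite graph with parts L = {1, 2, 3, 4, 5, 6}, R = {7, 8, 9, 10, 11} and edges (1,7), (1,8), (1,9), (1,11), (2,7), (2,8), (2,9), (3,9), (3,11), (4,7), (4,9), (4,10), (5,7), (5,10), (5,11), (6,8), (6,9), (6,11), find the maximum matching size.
5 (matching: (1,11), (2,9), (4,10), (5,7), (6,8); upper bound min(|L|,|R|) = min(6,5) = 5)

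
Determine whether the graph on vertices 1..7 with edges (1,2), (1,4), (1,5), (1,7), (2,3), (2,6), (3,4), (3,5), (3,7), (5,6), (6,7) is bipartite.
Yes. Partition: {1, 3, 6}, {2, 4, 5, 7}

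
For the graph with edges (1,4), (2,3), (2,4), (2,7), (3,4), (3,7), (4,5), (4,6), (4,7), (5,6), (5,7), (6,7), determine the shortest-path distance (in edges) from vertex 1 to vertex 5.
2 (path: 1 -> 4 -> 5, 2 edges)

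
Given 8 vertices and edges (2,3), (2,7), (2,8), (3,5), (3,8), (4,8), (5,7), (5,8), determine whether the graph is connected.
No, it has 3 components: {1}, {2, 3, 4, 5, 7, 8}, {6}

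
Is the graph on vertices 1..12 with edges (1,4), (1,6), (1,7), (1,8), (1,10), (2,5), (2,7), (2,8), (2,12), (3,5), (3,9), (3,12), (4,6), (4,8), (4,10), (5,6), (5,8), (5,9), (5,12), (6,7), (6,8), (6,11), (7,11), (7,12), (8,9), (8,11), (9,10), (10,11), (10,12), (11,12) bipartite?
No (odd cycle of length 3: 4 -> 1 -> 8 -> 4)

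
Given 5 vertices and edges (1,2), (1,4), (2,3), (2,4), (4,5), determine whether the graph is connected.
Yes (BFS from 1 visits [1, 2, 4, 3, 5] — all 5 vertices reached)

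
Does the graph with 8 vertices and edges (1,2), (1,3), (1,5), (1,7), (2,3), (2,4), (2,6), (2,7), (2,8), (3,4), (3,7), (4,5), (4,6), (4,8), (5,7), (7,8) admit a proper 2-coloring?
No (odd cycle of length 3: 2 -> 1 -> 3 -> 2)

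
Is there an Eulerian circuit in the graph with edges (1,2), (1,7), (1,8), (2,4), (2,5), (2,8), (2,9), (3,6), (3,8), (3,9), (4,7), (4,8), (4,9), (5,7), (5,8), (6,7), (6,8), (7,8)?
No (8 vertices have odd degree: {1, 2, 3, 5, 6, 7, 8, 9}; Eulerian circuit requires 0)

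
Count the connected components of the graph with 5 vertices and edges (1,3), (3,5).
3 (components: {1, 3, 5}, {2}, {4})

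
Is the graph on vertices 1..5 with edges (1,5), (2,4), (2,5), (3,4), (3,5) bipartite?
Yes. Partition: {1, 2, 3}, {4, 5}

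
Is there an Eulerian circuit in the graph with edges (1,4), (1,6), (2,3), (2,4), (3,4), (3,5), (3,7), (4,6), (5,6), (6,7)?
Yes (the graph is connected and all 7 vertices have even degree)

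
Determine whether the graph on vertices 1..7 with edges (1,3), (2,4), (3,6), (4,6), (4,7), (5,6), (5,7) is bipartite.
Yes. Partition: {1, 2, 6, 7}, {3, 4, 5}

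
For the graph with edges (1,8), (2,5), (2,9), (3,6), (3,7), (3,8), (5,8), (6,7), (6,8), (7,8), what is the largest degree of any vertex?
5 (attained at vertex 8)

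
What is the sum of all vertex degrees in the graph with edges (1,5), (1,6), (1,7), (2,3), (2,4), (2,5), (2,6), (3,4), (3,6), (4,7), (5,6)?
22 (handshake: sum of degrees = 2|E| = 2 x 11 = 22)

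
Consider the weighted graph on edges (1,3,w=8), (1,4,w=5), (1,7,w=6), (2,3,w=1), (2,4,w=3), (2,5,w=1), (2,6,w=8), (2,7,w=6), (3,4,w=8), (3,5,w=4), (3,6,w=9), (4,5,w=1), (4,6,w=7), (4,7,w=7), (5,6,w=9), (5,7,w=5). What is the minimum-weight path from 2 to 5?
1 (path: 2 -> 5; weights 1 = 1)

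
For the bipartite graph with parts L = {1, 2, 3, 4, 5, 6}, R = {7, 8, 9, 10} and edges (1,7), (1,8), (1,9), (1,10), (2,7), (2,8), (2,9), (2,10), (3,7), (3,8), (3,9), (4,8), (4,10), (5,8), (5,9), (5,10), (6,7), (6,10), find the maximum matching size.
4 (matching: (1,10), (2,9), (3,8), (6,7); upper bound min(|L|,|R|) = min(6,4) = 4)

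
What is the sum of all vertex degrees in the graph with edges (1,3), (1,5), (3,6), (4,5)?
8 (handshake: sum of degrees = 2|E| = 2 x 4 = 8)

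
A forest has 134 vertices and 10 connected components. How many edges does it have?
124 (Each of the 10 component trees on V_i vertices has V_i - 1 edges; summing gives V - C = 134 - 10 = 124)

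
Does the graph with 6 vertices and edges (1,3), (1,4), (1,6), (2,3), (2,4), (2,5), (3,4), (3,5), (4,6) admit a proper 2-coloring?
No (odd cycle of length 3: 4 -> 1 -> 6 -> 4)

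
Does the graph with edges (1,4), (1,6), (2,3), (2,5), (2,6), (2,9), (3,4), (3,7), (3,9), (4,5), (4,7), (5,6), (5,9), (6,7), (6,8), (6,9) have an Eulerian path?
Yes (the graph is connected and exactly 2 vertices have odd degree: {7, 8}; any Eulerian path must start and end at those)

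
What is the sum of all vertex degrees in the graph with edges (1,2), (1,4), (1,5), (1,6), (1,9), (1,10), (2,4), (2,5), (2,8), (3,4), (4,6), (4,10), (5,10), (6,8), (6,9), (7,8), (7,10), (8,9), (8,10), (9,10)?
40 (handshake: sum of degrees = 2|E| = 2 x 20 = 40)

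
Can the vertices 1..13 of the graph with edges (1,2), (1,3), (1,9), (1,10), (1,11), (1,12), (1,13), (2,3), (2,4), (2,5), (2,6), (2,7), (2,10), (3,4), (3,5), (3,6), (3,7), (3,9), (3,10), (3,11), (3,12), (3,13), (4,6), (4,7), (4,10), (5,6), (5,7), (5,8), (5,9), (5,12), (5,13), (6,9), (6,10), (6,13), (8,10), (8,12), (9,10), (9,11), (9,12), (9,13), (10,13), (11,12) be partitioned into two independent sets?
No (odd cycle of length 3: 3 -> 1 -> 13 -> 3)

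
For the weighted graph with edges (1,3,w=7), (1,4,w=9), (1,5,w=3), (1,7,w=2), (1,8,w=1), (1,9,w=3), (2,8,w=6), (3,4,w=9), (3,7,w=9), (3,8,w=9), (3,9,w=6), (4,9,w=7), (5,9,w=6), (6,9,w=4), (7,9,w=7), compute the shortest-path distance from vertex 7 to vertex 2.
9 (path: 7 -> 1 -> 8 -> 2; weights 2 + 1 + 6 = 9)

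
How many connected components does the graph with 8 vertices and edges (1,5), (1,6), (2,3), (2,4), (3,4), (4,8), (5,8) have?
2 (components: {1, 2, 3, 4, 5, 6, 8}, {7})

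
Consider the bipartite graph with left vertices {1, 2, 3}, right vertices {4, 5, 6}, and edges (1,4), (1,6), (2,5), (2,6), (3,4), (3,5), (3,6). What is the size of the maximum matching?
3 (matching: (1,6), (2,5), (3,4); upper bound min(|L|,|R|) = min(3,3) = 3)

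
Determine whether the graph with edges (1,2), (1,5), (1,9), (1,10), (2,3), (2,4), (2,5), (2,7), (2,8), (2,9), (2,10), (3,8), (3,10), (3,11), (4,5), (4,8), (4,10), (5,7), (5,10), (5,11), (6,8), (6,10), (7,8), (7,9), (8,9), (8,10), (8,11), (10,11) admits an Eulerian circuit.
Yes (the graph is connected and all 11 vertices have even degree)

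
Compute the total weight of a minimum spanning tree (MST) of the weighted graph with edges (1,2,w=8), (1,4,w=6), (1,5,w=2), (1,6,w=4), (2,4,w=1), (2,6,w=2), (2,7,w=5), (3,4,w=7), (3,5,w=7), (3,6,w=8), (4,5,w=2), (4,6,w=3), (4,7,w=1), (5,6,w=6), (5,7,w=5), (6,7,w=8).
15 (MST edges: (1,5,w=2), (2,4,w=1), (2,6,w=2), (3,4,w=7), (4,5,w=2), (4,7,w=1); sum of weights 2 + 1 + 2 + 7 + 2 + 1 = 15)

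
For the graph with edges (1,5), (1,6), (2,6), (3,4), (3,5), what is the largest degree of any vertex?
2 (attained at vertices 1, 3, 5, 6)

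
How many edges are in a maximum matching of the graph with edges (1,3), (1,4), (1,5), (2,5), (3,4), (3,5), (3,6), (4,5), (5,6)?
3 (matching: (1,4), (2,5), (3,6); upper bound floor(n/2) = floor(6/2) = 3)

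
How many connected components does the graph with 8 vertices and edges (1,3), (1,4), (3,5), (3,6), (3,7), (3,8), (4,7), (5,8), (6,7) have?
2 (components: {1, 3, 4, 5, 6, 7, 8}, {2})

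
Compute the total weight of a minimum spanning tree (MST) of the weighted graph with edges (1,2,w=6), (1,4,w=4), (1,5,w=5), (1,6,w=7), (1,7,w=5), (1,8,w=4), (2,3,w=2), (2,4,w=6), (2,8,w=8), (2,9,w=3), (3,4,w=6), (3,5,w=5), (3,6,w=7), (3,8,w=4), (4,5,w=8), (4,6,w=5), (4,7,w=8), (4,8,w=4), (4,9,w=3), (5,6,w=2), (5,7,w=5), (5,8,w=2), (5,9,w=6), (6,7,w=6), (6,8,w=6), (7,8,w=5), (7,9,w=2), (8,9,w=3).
21 (MST edges: (1,4,w=4), (2,3,w=2), (2,9,w=3), (4,9,w=3), (5,6,w=2), (5,8,w=2), (7,9,w=2), (8,9,w=3); sum of weights 4 + 2 + 3 + 3 + 2 + 2 + 2 + 3 = 21)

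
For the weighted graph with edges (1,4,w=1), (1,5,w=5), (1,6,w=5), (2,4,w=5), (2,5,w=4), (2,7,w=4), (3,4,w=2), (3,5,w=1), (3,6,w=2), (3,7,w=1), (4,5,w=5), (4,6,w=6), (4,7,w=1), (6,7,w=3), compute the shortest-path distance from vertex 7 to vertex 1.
2 (path: 7 -> 4 -> 1; weights 1 + 1 = 2)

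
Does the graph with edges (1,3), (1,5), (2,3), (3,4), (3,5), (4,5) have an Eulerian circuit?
No (2 vertices have odd degree: {2, 5}; Eulerian circuit requires 0)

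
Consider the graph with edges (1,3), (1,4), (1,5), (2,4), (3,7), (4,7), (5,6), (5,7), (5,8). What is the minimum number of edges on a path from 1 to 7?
2 (path: 1 -> 5 -> 7, 2 edges)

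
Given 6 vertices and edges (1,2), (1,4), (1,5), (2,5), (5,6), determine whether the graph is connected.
No, it has 2 components: {1, 2, 4, 5, 6}, {3}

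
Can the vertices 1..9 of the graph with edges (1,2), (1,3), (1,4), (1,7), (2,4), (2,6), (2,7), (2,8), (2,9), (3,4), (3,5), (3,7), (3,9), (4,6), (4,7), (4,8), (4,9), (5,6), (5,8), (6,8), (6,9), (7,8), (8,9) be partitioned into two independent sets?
No (odd cycle of length 3: 3 -> 1 -> 4 -> 3)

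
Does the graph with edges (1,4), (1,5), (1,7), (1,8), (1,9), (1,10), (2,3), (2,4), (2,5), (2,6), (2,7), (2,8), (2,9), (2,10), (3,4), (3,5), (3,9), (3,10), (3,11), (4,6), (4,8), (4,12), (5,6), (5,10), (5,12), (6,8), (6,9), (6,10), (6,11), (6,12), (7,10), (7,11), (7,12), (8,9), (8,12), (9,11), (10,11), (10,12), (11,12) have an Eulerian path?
Yes (the graph is connected and exactly 2 vertices have odd degree: {7, 12}; any Eulerian path must start and end at those)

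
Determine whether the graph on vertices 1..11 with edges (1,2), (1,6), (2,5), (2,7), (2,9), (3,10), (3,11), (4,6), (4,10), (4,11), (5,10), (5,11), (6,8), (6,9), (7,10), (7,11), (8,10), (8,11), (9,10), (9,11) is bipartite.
Yes. Partition: {1, 3, 4, 5, 7, 8, 9}, {2, 6, 10, 11}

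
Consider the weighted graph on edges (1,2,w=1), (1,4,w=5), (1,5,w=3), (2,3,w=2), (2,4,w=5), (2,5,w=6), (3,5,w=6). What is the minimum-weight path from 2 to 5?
4 (path: 2 -> 1 -> 5; weights 1 + 3 = 4)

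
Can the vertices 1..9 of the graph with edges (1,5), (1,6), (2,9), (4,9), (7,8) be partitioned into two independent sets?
Yes. Partition: {1, 3, 7, 9}, {2, 4, 5, 6, 8}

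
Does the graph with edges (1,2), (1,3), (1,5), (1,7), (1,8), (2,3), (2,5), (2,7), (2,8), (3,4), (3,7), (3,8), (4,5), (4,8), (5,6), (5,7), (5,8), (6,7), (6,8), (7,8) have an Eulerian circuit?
No (6 vertices have odd degree: {1, 2, 3, 4, 6, 8}; Eulerian circuit requires 0)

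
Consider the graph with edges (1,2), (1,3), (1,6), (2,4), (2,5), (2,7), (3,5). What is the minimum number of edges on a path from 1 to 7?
2 (path: 1 -> 2 -> 7, 2 edges)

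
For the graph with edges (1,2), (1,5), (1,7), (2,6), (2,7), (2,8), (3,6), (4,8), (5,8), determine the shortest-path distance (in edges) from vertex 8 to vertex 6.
2 (path: 8 -> 2 -> 6, 2 edges)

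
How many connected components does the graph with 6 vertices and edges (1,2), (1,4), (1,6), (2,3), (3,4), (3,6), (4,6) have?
2 (components: {1, 2, 3, 4, 6}, {5})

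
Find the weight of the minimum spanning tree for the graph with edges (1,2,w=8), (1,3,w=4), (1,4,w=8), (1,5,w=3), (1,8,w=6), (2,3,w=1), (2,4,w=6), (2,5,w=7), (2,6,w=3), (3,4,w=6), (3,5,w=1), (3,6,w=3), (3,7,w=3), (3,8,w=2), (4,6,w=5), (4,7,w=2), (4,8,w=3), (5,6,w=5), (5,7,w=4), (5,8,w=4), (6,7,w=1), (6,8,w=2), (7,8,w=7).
12 (MST edges: (1,5,w=3), (2,3,w=1), (3,5,w=1), (3,8,w=2), (4,7,w=2), (6,7,w=1), (6,8,w=2); sum of weights 3 + 1 + 1 + 2 + 2 + 1 + 2 = 12)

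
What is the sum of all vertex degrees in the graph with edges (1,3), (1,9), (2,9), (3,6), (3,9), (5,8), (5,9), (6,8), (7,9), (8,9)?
20 (handshake: sum of degrees = 2|E| = 2 x 10 = 20)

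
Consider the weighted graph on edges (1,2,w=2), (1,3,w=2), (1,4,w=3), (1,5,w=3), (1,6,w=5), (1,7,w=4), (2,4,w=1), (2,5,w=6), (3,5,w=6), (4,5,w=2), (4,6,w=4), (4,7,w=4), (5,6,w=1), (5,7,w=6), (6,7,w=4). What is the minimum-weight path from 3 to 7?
6 (path: 3 -> 1 -> 7; weights 2 + 4 = 6)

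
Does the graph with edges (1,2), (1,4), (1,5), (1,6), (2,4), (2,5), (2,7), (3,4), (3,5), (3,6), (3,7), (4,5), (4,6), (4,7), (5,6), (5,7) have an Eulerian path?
Yes — and in fact it has an Eulerian circuit (the graph is connected and all 7 vertices have even degree)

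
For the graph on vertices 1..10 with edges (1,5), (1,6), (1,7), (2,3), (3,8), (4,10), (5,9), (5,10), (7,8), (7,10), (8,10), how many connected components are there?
1 (components: {1, 2, 3, 4, 5, 6, 7, 8, 9, 10})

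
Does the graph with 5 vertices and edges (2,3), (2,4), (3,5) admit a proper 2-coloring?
Yes. Partition: {1, 2, 5}, {3, 4}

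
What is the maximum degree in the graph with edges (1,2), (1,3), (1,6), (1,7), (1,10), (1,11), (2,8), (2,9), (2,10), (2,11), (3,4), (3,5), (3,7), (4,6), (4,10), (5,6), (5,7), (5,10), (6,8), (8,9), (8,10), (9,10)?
6 (attained at vertices 1, 10)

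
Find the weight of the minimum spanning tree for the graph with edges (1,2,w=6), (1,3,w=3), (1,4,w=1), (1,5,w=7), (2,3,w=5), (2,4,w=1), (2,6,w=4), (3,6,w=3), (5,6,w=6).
14 (MST edges: (1,3,w=3), (1,4,w=1), (2,4,w=1), (3,6,w=3), (5,6,w=6); sum of weights 3 + 1 + 1 + 3 + 6 = 14)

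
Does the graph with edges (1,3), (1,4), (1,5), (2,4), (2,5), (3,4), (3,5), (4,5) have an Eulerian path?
Yes (the graph is connected and exactly 2 vertices have odd degree: {1, 3}; any Eulerian path must start and end at those)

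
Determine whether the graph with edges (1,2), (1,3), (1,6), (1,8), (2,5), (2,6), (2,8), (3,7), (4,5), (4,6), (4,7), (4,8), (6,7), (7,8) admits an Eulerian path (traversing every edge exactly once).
Yes — and in fact it has an Eulerian circuit (the graph is connected and all 8 vertices have even degree)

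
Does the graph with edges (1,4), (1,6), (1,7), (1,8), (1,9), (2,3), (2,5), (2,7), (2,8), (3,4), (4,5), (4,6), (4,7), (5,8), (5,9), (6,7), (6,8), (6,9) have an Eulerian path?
No (4 vertices have odd degree: {1, 4, 6, 9}; Eulerian path requires 0 or 2)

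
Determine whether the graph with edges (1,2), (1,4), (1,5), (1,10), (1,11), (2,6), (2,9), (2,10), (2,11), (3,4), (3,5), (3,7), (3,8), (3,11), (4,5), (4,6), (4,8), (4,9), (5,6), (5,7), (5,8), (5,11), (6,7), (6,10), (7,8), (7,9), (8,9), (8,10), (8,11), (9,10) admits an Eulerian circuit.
No (10 vertices have odd degree: {1, 2, 3, 5, 6, 7, 8, 9, 10, 11}; Eulerian circuit requires 0)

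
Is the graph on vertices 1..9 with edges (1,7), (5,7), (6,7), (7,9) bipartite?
Yes. Partition: {1, 2, 3, 4, 5, 6, 8, 9}, {7}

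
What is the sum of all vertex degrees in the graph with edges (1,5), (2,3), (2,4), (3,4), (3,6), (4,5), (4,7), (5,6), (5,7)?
18 (handshake: sum of degrees = 2|E| = 2 x 9 = 18)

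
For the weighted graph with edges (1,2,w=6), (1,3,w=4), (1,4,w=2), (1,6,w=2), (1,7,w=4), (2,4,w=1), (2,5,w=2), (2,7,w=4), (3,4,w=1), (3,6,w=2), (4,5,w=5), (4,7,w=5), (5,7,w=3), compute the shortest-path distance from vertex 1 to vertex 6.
2 (path: 1 -> 6; weights 2 = 2)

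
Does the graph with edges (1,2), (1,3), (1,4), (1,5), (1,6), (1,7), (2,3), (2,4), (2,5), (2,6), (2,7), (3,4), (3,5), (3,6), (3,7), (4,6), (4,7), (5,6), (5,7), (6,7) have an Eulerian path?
Yes (the graph is connected and exactly 2 vertices have odd degree: {4, 5}; any Eulerian path must start and end at those)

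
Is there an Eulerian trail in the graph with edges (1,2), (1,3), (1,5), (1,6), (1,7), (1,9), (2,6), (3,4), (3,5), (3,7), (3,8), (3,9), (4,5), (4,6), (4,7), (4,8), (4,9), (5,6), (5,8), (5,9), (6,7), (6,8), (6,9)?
Yes (the graph is connected and exactly 2 vertices have odd degree: {6, 9}; any Eulerian path must start and end at those)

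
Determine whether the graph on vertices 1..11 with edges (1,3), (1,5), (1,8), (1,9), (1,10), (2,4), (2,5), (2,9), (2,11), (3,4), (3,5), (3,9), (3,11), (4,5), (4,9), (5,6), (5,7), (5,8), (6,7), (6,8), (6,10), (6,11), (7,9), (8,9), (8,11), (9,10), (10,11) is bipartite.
No (odd cycle of length 3: 5 -> 1 -> 8 -> 5)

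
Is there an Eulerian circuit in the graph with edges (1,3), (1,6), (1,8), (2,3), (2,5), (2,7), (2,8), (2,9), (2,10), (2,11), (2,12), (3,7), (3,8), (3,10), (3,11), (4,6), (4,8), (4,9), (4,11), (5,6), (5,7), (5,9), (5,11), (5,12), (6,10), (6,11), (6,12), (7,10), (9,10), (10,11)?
No (2 vertices have odd degree: {1, 12}; Eulerian circuit requires 0)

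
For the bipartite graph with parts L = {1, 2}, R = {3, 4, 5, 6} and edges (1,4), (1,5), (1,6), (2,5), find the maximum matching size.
2 (matching: (1,6), (2,5); upper bound min(|L|,|R|) = min(2,4) = 2)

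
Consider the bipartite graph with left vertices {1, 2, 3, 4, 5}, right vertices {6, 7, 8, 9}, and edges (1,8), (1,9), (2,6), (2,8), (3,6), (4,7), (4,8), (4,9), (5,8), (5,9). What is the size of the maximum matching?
4 (matching: (1,9), (2,8), (3,6), (4,7); upper bound min(|L|,|R|) = min(5,4) = 4)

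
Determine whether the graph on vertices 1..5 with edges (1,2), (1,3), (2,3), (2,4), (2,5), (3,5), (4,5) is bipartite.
No (odd cycle of length 3: 3 -> 1 -> 2 -> 3)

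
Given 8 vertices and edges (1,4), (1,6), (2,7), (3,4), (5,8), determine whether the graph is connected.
No, it has 3 components: {1, 3, 4, 6}, {2, 7}, {5, 8}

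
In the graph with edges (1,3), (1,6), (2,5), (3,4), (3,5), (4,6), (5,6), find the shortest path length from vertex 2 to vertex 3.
2 (path: 2 -> 5 -> 3, 2 edges)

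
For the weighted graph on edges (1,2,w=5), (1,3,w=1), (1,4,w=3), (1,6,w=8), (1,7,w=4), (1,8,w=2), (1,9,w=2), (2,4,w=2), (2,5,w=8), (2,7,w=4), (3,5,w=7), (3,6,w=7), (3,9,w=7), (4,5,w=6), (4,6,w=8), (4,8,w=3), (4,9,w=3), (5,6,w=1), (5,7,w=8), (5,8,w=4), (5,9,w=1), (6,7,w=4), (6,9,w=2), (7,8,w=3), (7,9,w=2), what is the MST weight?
14 (MST edges: (1,3,w=1), (1,4,w=3), (1,8,w=2), (1,9,w=2), (2,4,w=2), (5,6,w=1), (5,9,w=1), (7,9,w=2); sum of weights 1 + 3 + 2 + 2 + 2 + 1 + 1 + 2 = 14)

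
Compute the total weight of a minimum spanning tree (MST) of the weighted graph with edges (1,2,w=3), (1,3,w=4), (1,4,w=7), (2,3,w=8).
14 (MST edges: (1,2,w=3), (1,3,w=4), (1,4,w=7); sum of weights 3 + 4 + 7 = 14)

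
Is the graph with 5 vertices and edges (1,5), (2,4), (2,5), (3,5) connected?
Yes (BFS from 1 visits [1, 5, 2, 3, 4] — all 5 vertices reached)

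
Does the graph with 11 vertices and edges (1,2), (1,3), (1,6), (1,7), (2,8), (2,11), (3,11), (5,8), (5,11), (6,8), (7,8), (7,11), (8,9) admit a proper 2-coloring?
Yes. Partition: {1, 4, 8, 10, 11}, {2, 3, 5, 6, 7, 9}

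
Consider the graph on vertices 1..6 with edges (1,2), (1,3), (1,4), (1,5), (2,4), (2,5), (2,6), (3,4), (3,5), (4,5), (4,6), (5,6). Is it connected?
Yes (BFS from 1 visits [1, 2, 3, 4, 5, 6] — all 6 vertices reached)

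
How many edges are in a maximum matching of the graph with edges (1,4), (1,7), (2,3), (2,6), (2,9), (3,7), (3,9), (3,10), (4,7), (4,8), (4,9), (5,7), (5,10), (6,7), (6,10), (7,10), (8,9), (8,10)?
5 (matching: (1,4), (2,6), (3,9), (5,7), (8,10); upper bound floor(n/2) = floor(10/2) = 5)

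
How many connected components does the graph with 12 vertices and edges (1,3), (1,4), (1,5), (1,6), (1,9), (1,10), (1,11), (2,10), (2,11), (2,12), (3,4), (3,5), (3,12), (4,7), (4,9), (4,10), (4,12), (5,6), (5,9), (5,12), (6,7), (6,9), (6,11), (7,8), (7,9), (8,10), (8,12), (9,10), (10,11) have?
1 (components: {1, 2, 3, 4, 5, 6, 7, 8, 9, 10, 11, 12})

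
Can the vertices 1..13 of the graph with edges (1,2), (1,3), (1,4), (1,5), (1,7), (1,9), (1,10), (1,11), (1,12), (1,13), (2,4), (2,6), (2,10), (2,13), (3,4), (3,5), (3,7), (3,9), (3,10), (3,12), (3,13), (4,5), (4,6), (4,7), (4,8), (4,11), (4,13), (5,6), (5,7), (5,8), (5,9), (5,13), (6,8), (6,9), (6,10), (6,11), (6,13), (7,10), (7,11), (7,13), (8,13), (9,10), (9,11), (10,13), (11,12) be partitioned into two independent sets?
No (odd cycle of length 3: 5 -> 1 -> 3 -> 5)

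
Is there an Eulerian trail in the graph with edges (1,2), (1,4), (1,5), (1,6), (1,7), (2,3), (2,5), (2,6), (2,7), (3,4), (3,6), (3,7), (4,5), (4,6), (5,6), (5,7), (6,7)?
No (4 vertices have odd degree: {1, 2, 5, 7}; Eulerian path requires 0 or 2)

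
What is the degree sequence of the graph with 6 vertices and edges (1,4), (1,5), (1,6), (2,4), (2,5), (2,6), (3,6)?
[3, 3, 3, 2, 2, 1] (degrees: deg(1)=3, deg(2)=3, deg(3)=1, deg(4)=2, deg(5)=2, deg(6)=3)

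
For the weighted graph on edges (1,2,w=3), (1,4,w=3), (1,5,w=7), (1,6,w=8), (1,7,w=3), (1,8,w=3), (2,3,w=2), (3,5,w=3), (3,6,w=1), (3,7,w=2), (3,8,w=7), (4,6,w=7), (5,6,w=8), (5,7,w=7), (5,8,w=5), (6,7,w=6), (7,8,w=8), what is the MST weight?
17 (MST edges: (1,4,w=3), (1,7,w=3), (1,8,w=3), (2,3,w=2), (3,5,w=3), (3,6,w=1), (3,7,w=2); sum of weights 3 + 3 + 3 + 2 + 3 + 1 + 2 = 17)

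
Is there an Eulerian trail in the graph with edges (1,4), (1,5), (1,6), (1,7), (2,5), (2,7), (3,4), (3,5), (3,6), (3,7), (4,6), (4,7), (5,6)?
Yes — and in fact it has an Eulerian circuit (the graph is connected and all 7 vertices have even degree)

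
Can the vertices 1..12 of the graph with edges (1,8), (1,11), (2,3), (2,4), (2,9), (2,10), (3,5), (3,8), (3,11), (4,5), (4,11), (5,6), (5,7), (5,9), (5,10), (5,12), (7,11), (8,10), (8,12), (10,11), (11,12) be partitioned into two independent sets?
Yes. Partition: {1, 3, 4, 6, 7, 9, 10, 12}, {2, 5, 8, 11}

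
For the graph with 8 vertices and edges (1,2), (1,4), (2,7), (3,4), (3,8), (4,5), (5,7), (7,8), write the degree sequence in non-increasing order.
[3, 3, 2, 2, 2, 2, 2, 0] (degrees: deg(1)=2, deg(2)=2, deg(3)=2, deg(4)=3, deg(5)=2, deg(6)=0, deg(7)=3, deg(8)=2)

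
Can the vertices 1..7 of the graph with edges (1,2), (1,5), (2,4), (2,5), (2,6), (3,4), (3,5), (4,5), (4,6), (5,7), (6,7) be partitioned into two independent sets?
No (odd cycle of length 3: 2 -> 1 -> 5 -> 2)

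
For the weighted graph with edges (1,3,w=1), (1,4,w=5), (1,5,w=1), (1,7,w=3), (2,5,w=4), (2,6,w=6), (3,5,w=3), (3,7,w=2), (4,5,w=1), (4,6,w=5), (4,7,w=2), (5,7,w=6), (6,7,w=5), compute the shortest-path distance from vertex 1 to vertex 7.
3 (path: 1 -> 7; weights 3 = 3)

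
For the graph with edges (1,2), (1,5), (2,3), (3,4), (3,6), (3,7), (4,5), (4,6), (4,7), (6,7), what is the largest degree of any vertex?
4 (attained at vertices 3, 4)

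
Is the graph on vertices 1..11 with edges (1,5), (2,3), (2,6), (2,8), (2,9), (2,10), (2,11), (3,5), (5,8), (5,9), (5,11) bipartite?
Yes. Partition: {1, 3, 4, 6, 7, 8, 9, 10, 11}, {2, 5}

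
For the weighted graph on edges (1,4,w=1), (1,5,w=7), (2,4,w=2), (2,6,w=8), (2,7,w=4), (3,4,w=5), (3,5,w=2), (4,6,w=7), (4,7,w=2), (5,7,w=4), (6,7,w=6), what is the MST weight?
17 (MST edges: (1,4,w=1), (2,4,w=2), (3,5,w=2), (4,7,w=2), (5,7,w=4), (6,7,w=6); sum of weights 1 + 2 + 2 + 2 + 4 + 6 = 17)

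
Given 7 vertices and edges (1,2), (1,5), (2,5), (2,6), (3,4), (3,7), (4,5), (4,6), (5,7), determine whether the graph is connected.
Yes (BFS from 1 visits [1, 2, 5, 6, 4, 7, 3] — all 7 vertices reached)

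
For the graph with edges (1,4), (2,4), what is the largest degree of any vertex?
2 (attained at vertex 4)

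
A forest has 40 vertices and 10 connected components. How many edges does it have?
30 (Each of the 10 component trees on V_i vertices has V_i - 1 edges; summing gives V - C = 40 - 10 = 30)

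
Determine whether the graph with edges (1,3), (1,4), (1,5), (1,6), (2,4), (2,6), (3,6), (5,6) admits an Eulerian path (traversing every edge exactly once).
Yes — and in fact it has an Eulerian circuit (the graph is connected and all 6 vertices have even degree)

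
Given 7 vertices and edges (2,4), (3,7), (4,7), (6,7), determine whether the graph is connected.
No, it has 3 components: {1}, {2, 3, 4, 6, 7}, {5}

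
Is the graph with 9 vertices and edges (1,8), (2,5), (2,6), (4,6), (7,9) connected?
No, it has 4 components: {1, 8}, {2, 4, 5, 6}, {3}, {7, 9}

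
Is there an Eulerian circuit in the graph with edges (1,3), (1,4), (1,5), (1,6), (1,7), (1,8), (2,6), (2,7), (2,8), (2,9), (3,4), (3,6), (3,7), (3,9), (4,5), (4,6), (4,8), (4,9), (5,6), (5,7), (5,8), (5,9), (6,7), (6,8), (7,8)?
No (2 vertices have odd degree: {3, 6}; Eulerian circuit requires 0)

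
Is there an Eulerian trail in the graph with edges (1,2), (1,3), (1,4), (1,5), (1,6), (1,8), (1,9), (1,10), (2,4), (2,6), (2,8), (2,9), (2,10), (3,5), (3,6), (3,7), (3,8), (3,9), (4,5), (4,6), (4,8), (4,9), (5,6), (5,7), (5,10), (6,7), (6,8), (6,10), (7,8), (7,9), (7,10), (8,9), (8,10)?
Yes — and in fact it has an Eulerian circuit (the graph is connected and all 10 vertices have even degree)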